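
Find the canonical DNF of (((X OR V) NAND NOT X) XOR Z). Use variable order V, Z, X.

(NOT V AND NOT Z AND NOT X) OR (NOT V AND NOT Z AND X) OR (V AND NOT Z AND X) OR (V AND Z AND NOT X)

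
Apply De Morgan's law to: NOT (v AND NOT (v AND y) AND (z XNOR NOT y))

NOT v OR (v AND y) OR NOT (z XNOR NOT y)
De Morgan's: NOT(AND of terms) = OR of negations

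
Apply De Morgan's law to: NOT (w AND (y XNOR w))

NOT w OR NOT (y XNOR w)
De Morgan's: NOT(AND of terms) = OR of negations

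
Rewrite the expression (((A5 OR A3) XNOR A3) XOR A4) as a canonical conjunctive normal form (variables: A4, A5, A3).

(A4 OR NOT A5 OR A3) AND (NOT A4 OR A5 OR A3) AND (NOT A4 OR A5 OR NOT A3) AND (NOT A4 OR NOT A5 OR NOT A3)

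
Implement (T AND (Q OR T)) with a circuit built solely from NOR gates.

((T NOR T) NOR (((Q NOR T) NOR (Q NOR T)) NOR ((Q NOR T) NOR (Q NOR T))))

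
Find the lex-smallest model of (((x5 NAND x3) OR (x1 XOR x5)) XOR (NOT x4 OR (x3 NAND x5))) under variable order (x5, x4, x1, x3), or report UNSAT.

x5=1, x4=0, x1=1, x3=1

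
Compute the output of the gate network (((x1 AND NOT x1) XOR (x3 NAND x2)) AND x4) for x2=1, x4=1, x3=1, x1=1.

Substituting: (((1 AND NOT 1) XOR (1 NAND 1)) AND 1)
= 0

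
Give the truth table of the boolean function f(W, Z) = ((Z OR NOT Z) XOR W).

W | Z | Output
--------------
0 | 0 | 1
0 | 1 | 1
1 | 0 | 0
1 | 1 | 0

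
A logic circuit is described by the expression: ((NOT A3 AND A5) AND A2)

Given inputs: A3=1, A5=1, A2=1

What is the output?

Substituting: ((NOT 1 AND 1) AND 1)
= 0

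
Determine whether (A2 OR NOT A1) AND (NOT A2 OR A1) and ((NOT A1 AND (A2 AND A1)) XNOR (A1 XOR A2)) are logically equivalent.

Yes, they are equivalent — the two output columns agree on all 4 assignments:
A2 | A1 | Expression 1 | Expression 2
-------------------------------------
0 | 0 | 1 | 1
0 | 1 | 0 | 0
1 | 0 | 0 | 0
1 | 1 | 1 | 1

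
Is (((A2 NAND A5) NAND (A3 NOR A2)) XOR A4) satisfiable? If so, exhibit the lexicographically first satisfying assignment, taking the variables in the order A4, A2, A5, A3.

A4=0, A2=0, A5=0, A3=1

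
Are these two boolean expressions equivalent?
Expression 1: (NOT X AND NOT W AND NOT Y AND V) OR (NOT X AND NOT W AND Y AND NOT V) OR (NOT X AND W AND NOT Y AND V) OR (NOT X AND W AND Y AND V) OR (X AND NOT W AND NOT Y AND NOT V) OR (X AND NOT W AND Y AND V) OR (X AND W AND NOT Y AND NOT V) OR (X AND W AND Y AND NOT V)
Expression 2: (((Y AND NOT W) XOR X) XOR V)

Yes, they are equivalent — the two output columns agree on all 16 assignments:
X | W | Y | V | Expression 1 | Expression 2
-------------------------------------------
0 | 0 | 0 | 0 | 0 | 0
0 | 0 | 0 | 1 | 1 | 1
0 | 0 | 1 | 0 | 1 | 1
0 | 0 | 1 | 1 | 0 | 0
0 | 1 | 0 | 0 | 0 | 0
0 | 1 | 0 | 1 | 1 | 1
0 | 1 | 1 | 0 | 0 | 0
0 | 1 | 1 | 1 | 1 | 1
1 | 0 | 0 | 0 | 1 | 1
1 | 0 | 0 | 1 | 0 | 0
1 | 0 | 1 | 0 | 0 | 0
1 | 0 | 1 | 1 | 1 | 1
1 | 1 | 0 | 0 | 1 | 1
1 | 1 | 0 | 1 | 0 | 0
1 | 1 | 1 | 0 | 1 | 1
1 | 1 | 1 | 1 | 0 | 0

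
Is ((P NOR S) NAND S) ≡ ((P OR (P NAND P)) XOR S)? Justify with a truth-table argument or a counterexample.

No. Counterexample: with P=0, S=1, Expression 1 = 1 but Expression 2 = 0.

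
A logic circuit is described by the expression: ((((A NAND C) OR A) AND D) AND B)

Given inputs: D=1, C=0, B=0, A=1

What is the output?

Substituting: ((((1 NAND 0) OR 1) AND 1) AND 0)
= 0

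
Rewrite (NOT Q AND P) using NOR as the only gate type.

(((Q NOR Q) NOR (Q NOR Q)) NOR (P NOR P))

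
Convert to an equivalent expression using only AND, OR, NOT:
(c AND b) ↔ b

((c AND b) AND b) OR (NOT (c AND b) AND NOT b)
(Biconditional = both true or both false)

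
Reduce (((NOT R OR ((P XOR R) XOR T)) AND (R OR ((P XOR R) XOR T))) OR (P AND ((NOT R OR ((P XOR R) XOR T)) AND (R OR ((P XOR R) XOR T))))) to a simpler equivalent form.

By absorption (E OR (E AND v) = E) then distribution ((E OR v) AND (E OR NOT v) = E):
= ((P XOR R) XOR T)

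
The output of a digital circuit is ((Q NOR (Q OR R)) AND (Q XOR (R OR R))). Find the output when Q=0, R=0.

Substituting: ((0 NOR (0 OR 0)) AND (0 XOR (0 OR 0)))
= 0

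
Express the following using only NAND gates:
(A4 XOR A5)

((A4 NAND (A4 NAND A5)) NAND (A5 NAND (A4 NAND A5)))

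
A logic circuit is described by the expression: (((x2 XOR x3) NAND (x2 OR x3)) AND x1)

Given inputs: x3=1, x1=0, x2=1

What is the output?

Substituting: (((1 XOR 1) NAND (1 OR 1)) AND 0)
= 0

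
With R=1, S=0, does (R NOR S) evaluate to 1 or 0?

Substituting: (1 NOR 0)
= 0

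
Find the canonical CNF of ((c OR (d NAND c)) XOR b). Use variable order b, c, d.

(NOT b OR c OR d) AND (NOT b OR c OR NOT d) AND (NOT b OR NOT c OR d) AND (NOT b OR NOT c OR NOT d)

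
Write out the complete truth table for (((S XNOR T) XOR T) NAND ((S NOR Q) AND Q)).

S | Q | T | Output
------------------
0 | 0 | 0 | 1
0 | 0 | 1 | 1
0 | 1 | 0 | 1
0 | 1 | 1 | 1
1 | 0 | 0 | 1
1 | 0 | 1 | 1
1 | 1 | 0 | 1
1 | 1 | 1 | 1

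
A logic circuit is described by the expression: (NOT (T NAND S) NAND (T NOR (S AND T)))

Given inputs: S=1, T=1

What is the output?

Substituting: (NOT (1 NAND 1) NAND (1 NOR (1 AND 1)))
= 1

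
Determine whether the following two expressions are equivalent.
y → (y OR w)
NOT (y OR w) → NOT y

Yes, Contrapositive is always equivalent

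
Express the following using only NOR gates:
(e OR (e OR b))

((e NOR ((e NOR b) NOR (e NOR b))) NOR (e NOR ((e NOR b) NOR (e NOR b))))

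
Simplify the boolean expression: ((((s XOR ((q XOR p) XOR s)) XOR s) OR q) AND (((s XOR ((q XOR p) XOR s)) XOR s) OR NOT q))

By distribution ((E OR v) AND (E OR NOT v) = E) then XOR self-cancellation ((E XOR v) XOR v = E):
= ((q XOR p) XOR s)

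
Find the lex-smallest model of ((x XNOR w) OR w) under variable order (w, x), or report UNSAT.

w=0, x=0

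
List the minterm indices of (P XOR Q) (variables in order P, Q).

Σm(1, 2) = (NOT P AND Q) OR (P AND NOT Q)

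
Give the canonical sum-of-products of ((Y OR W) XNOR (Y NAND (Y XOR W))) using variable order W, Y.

Σm(2, 3) = (W AND NOT Y) OR (W AND Y)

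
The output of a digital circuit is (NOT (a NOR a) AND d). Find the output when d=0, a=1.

Substituting: (NOT (1 NOR 1) AND 0)
= 0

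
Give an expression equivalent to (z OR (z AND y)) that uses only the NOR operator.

((z NOR ((z NOR z) NOR (y NOR y))) NOR (z NOR ((z NOR z) NOR (y NOR y))))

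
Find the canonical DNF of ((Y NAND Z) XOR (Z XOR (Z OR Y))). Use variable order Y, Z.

(NOT Y AND NOT Z) OR (NOT Y AND Z)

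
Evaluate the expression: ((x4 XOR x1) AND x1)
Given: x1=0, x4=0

Substituting: ((0 XOR 0) AND 0)
= 0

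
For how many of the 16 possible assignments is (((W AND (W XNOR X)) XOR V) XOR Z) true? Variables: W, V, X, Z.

Satisfying assignments: (0,0,0,1), (0,0,1,1), (0,1,0,0), (0,1,1,0), (1,0,0,1), (1,0,1,0), (1,1,0,0), (1,1,1,1)
Count: 8 out of 16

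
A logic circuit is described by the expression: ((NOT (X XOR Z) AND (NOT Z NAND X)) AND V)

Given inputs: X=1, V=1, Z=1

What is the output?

Substituting: ((NOT (1 XOR 1) AND (NOT 1 NAND 1)) AND 1)
= 1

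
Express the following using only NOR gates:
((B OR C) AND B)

((((B NOR C) NOR (B NOR C)) NOR ((B NOR C) NOR (B NOR C))) NOR (B NOR B))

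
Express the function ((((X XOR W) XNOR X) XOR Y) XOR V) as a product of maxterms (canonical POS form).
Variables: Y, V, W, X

ΠM(2, 3, 4, 5, 8, 9, 14, 15) = (Y OR V OR NOT W OR X) AND (Y OR V OR NOT W OR NOT X) AND (Y OR NOT V OR W OR X) AND (Y OR NOT V OR W OR NOT X) AND (NOT Y OR V OR W OR X) AND (NOT Y OR V OR W OR NOT X) AND (NOT Y OR NOT V OR NOT W OR X) AND (NOT Y OR NOT V OR NOT W OR NOT X)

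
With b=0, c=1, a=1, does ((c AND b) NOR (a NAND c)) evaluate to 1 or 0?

Substituting: ((1 AND 0) NOR (1 NAND 1))
= 1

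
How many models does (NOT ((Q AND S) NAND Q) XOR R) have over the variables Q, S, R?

Satisfying assignments: (0,0,1), (0,1,1), (1,0,1), (1,1,0)
Count: 4 out of 8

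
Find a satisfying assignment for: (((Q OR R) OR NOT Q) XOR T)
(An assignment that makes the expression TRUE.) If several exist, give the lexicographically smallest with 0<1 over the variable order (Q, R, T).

Q=0, R=0, T=0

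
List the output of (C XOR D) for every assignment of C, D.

C | D | Output
--------------
0 | 0 | 0
0 | 1 | 1
1 | 0 | 1
1 | 1 | 0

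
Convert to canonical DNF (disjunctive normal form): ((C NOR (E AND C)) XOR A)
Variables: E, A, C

(NOT E AND NOT A AND NOT C) OR (NOT E AND A AND C) OR (E AND NOT A AND NOT C) OR (E AND A AND C)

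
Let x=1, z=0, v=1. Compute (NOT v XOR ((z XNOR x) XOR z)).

Substituting: (NOT 1 XOR ((0 XNOR 1) XOR 0))
= 0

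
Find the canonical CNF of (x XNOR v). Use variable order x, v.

(x OR NOT v) AND (NOT x OR v)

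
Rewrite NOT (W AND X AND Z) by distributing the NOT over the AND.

NOT W OR NOT X OR NOT Z
De Morgan's: NOT(AND of terms) = OR of negations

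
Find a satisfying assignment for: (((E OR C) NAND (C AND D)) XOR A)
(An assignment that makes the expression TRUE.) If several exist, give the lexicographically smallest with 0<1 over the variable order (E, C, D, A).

E=0, C=0, D=0, A=0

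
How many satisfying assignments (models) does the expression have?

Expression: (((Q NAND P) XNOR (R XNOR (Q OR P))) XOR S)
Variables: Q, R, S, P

Satisfying assignments: (0,0,0,0), (0,0,1,1), (0,1,0,1), (0,1,1,0), (1,0,0,1), (1,0,1,0), (1,1,0,0), (1,1,1,1)
Count: 8 out of 16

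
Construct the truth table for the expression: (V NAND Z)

Z | V | Output
--------------
0 | 0 | 1
0 | 1 | 1
1 | 0 | 1
1 | 1 | 0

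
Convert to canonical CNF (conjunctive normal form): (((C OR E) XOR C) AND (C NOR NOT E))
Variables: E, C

(E OR C) AND (E OR NOT C) AND (NOT E OR NOT C)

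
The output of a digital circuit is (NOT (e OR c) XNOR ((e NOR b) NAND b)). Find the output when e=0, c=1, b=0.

Substituting: (NOT (0 OR 1) XNOR ((0 NOR 0) NAND 0))
= 0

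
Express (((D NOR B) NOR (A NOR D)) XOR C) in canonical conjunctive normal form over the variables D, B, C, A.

(D OR B OR C OR A) AND (D OR B OR C OR NOT A) AND (D OR NOT B OR C OR A) AND (D OR NOT B OR NOT C OR NOT A) AND (NOT D OR B OR NOT C OR A) AND (NOT D OR B OR NOT C OR NOT A) AND (NOT D OR NOT B OR NOT C OR A) AND (NOT D OR NOT B OR NOT C OR NOT A)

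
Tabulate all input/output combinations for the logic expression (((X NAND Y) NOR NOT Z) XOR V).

X | Z | V | Y | Output
----------------------
0 | 0 | 0 | 0 | 0
0 | 0 | 0 | 1 | 0
0 | 0 | 1 | 0 | 1
0 | 0 | 1 | 1 | 1
0 | 1 | 0 | 0 | 0
0 | 1 | 0 | 1 | 0
0 | 1 | 1 | 0 | 1
0 | 1 | 1 | 1 | 1
1 | 0 | 0 | 0 | 0
1 | 0 | 0 | 1 | 0
1 | 0 | 1 | 0 | 1
1 | 0 | 1 | 1 | 1
1 | 1 | 0 | 0 | 0
1 | 1 | 0 | 1 | 1
1 | 1 | 1 | 0 | 1
1 | 1 | 1 | 1 | 0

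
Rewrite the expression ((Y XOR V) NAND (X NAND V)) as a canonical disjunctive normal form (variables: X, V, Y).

(NOT X AND NOT V AND NOT Y) OR (NOT X AND V AND Y) OR (X AND NOT V AND NOT Y) OR (X AND V AND NOT Y) OR (X AND V AND Y)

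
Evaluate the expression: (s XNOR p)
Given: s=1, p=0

Substituting: (1 XNOR 0)
= 0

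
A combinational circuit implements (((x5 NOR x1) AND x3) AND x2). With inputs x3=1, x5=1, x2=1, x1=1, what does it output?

Substituting: (((1 NOR 1) AND 1) AND 1)
= 0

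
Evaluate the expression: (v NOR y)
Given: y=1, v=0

Substituting: (0 NOR 1)
= 0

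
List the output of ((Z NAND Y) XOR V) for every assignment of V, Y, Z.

V | Y | Z | Output
------------------
0 | 0 | 0 | 1
0 | 0 | 1 | 1
0 | 1 | 0 | 1
0 | 1 | 1 | 0
1 | 0 | 0 | 0
1 | 0 | 1 | 0
1 | 1 | 0 | 0
1 | 1 | 1 | 1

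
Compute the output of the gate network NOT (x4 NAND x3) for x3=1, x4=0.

Substituting: NOT (0 NAND 1)
= 0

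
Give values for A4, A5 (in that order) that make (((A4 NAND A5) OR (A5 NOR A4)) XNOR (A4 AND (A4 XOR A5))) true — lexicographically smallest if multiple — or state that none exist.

A4=1, A5=0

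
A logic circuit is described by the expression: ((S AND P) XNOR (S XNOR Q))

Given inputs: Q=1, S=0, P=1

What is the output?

Substituting: ((0 AND 1) XNOR (0 XNOR 1))
= 1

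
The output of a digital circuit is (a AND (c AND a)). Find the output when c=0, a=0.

Substituting: (0 AND (0 AND 0))
= 0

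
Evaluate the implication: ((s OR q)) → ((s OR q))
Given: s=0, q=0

Antecedent ((s OR q)) = 0; consequent ((s OR q)) = 0.
0 → 0 = 1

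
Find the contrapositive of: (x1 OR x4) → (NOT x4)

Contrapositive: x4 → NOT (x1 OR x4)
Note: A statement and its contrapositive are logically equivalent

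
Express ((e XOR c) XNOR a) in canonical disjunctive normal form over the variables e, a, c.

(NOT e AND NOT a AND NOT c) OR (NOT e AND a AND c) OR (e AND NOT a AND c) OR (e AND a AND NOT c)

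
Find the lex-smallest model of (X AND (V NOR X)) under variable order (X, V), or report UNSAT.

UNSATISFIABLE - no assignment makes this expression true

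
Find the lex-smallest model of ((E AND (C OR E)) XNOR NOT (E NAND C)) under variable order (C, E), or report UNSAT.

C=0, E=0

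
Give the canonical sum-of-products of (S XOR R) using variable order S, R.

Σm(1, 2) = (NOT S AND R) OR (S AND NOT R)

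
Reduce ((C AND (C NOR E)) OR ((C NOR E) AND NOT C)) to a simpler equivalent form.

By distribution ((E AND v) OR (E AND NOT v) = E):
= (C NOR E)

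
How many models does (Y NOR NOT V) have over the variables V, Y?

Satisfying assignments: (1,0)
Count: 1 out of 4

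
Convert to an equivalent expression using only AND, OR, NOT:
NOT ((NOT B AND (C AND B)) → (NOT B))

(NOT B AND (C AND B)) AND B
(Negated implication: NOT(A → B) = A AND NOT B)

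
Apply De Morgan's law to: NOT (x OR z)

NOT x AND NOT z
De Morgan's: NOT(OR of terms) = AND of negations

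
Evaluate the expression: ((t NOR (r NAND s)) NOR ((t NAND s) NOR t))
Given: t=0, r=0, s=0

Substituting: ((0 NOR (0 NAND 0)) NOR ((0 NAND 0) NOR 0))
= 1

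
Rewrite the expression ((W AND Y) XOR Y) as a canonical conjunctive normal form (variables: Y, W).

(Y OR W) AND (Y OR NOT W) AND (NOT Y OR NOT W)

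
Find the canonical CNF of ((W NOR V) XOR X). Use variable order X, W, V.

(X OR W OR NOT V) AND (X OR NOT W OR V) AND (X OR NOT W OR NOT V) AND (NOT X OR W OR V)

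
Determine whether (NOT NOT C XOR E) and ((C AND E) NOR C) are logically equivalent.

No. Counterexample: with C=0, E=0, Expression 1 = 0 but Expression 2 = 1.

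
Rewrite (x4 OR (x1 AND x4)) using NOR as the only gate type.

((x4 NOR ((x1 NOR x1) NOR (x4 NOR x4))) NOR (x4 NOR ((x1 NOR x1) NOR (x4 NOR x4))))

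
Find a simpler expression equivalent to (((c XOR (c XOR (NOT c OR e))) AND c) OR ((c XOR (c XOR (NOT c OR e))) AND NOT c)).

By distribution ((E AND v) OR (E AND NOT v) = E) then XOR self-cancellation ((E XOR v) XOR v = E):
= (NOT c OR e)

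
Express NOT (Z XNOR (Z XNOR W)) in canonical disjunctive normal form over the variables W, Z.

(NOT W AND NOT Z) OR (NOT W AND Z)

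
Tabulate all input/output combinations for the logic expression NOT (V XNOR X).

V | X | Output
--------------
0 | 0 | 0
0 | 1 | 1
1 | 0 | 1
1 | 1 | 0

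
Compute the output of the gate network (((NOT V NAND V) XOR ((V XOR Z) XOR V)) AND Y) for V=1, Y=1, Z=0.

Substituting: (((NOT 1 NAND 1) XOR ((1 XOR 0) XOR 1)) AND 1)
= 1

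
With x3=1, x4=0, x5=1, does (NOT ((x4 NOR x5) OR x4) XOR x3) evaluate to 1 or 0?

Substituting: (NOT ((0 NOR 1) OR 0) XOR 1)
= 0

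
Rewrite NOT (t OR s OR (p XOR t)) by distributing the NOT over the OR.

NOT t AND NOT s AND NOT (p XOR t)
De Morgan's: NOT(OR of terms) = AND of negations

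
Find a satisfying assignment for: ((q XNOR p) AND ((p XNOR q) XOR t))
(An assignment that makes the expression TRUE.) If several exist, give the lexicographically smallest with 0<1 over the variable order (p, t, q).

p=0, t=0, q=0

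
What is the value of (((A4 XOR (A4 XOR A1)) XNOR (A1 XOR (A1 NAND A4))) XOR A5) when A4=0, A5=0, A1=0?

Substituting: (((0 XOR (0 XOR 0)) XNOR (0 XOR (0 NAND 0))) XOR 0)
= 0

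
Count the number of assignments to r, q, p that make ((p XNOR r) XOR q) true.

Satisfying assignments: (0,0,0), (0,1,1), (1,0,1), (1,1,0)
Count: 4 out of 8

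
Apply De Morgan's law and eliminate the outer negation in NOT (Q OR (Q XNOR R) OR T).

NOT Q AND NOT (Q XNOR R) AND NOT T
De Morgan's: NOT(OR of terms) = AND of negations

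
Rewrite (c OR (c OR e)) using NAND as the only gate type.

((c NAND c) NAND (((c NAND c) NAND (e NAND e)) NAND ((c NAND c) NAND (e NAND e))))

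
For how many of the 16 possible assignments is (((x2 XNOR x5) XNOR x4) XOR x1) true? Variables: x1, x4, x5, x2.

Satisfying assignments: (0,0,0,1), (0,0,1,0), (0,1,0,0), (0,1,1,1), (1,0,0,0), (1,0,1,1), (1,1,0,1), (1,1,1,0)
Count: 8 out of 16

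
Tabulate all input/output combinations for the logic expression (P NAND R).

P | R | Output
--------------
0 | 0 | 1
0 | 1 | 1
1 | 0 | 1
1 | 1 | 0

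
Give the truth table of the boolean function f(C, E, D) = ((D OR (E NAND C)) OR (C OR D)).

C | E | D | Output
------------------
0 | 0 | 0 | 1
0 | 0 | 1 | 1
0 | 1 | 0 | 1
0 | 1 | 1 | 1
1 | 0 | 0 | 1
1 | 0 | 1 | 1
1 | 1 | 0 | 1
1 | 1 | 1 | 1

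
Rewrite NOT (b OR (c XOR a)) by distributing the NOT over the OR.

NOT b AND NOT (c XOR a)
De Morgan's: NOT(OR of terms) = AND of negations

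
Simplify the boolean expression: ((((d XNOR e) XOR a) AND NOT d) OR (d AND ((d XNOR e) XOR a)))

By distribution ((E AND v) OR (E AND NOT v) = E):
= ((d XNOR e) XOR a)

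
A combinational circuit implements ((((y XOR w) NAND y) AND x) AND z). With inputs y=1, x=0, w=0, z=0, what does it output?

Substituting: ((((1 XOR 0) NAND 1) AND 0) AND 0)
= 0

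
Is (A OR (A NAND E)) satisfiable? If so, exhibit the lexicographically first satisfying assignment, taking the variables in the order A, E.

A=0, E=0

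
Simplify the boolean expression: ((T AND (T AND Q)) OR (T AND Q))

By absorption (E OR (E AND v) = E):
= (T AND Q)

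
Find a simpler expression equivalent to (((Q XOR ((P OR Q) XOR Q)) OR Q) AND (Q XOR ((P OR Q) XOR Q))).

By absorption (E AND (E OR v) = E) then XOR self-cancellation ((E XOR v) XOR v = E):
= (P OR Q)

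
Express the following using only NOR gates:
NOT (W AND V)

(((W NOR W) NOR (V NOR V)) NOR ((W NOR W) NOR (V NOR V)))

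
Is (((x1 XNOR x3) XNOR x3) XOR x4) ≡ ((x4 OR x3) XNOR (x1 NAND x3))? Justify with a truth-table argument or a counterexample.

No. Counterexample: with x4=0, x1=0, x3=1, Expression 1 = 0 but Expression 2 = 1.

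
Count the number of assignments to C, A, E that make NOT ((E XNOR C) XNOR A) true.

Satisfying assignments: (0,0,0), (0,1,1), (1,0,1), (1,1,0)
Count: 4 out of 8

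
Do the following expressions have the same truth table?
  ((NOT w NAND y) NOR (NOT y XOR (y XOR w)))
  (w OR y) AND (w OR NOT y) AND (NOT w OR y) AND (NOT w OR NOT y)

Yes, they are equivalent — the two output columns agree on all 4 assignments:
w | y | Expression 1 | Expression 2
-----------------------------------
0 | 0 | 0 | 0
0 | 1 | 0 | 0
1 | 0 | 0 | 0
1 | 1 | 0 | 0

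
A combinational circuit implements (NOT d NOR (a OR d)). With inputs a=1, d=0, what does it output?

Substituting: (NOT 0 NOR (1 OR 0))
= 0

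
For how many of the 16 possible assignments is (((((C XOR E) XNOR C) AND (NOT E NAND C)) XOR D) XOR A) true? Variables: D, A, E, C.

Satisfying assignments: (0,0,0,0), (0,1,0,1), (0,1,1,0), (0,1,1,1), (1,0,0,1), (1,0,1,0), (1,0,1,1), (1,1,0,0)
Count: 8 out of 16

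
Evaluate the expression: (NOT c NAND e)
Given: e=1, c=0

Substituting: (NOT 0 NAND 1)
= 0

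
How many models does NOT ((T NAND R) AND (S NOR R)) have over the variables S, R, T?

Satisfying assignments: (0,1,0), (0,1,1), (1,0,0), (1,0,1), (1,1,0), (1,1,1)
Count: 6 out of 8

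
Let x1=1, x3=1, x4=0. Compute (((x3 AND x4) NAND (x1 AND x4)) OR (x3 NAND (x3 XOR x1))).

Substituting: (((1 AND 0) NAND (1 AND 0)) OR (1 NAND (1 XOR 1)))
= 1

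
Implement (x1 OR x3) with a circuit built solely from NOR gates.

((x1 NOR x3) NOR (x1 NOR x3))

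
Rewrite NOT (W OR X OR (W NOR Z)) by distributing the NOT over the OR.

NOT W AND NOT X AND NOT (W NOR Z)
De Morgan's: NOT(OR of terms) = AND of negations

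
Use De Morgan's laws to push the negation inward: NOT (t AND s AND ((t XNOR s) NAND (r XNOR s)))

NOT t OR NOT s OR NOT ((t XNOR s) NAND (r XNOR s))
De Morgan's: NOT(AND of terms) = OR of negations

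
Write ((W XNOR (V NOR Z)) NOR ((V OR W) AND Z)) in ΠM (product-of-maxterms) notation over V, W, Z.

ΠM(1, 2, 3, 4, 5, 7) = (V OR W OR NOT Z) AND (V OR NOT W OR Z) AND (V OR NOT W OR NOT Z) AND (NOT V OR W OR Z) AND (NOT V OR W OR NOT Z) AND (NOT V OR NOT W OR NOT Z)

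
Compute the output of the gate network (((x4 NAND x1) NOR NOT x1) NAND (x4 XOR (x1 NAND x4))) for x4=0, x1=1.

Substituting: (((0 NAND 1) NOR NOT 1) NAND (0 XOR (1 NAND 0)))
= 1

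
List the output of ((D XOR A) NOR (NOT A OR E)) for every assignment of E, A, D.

E | A | D | Output
------------------
0 | 0 | 0 | 0
0 | 0 | 1 | 0
0 | 1 | 0 | 0
0 | 1 | 1 | 1
1 | 0 | 0 | 0
1 | 0 | 1 | 0
1 | 1 | 0 | 0
1 | 1 | 1 | 0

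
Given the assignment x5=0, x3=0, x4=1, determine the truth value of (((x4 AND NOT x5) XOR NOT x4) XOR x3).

Substituting: (((1 AND NOT 0) XOR NOT 1) XOR 0)
= 1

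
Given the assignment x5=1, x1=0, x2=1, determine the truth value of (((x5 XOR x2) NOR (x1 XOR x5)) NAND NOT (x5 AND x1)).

Substituting: (((1 XOR 1) NOR (0 XOR 1)) NAND NOT (1 AND 0))
= 1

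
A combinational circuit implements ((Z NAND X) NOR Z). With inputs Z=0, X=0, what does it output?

Substituting: ((0 NAND 0) NOR 0)
= 0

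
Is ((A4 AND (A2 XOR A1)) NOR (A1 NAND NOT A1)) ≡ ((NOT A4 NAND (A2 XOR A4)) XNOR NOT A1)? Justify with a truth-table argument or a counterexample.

No. Counterexample: with A4=0, A1=0, A2=0, Expression 1 = 0 but Expression 2 = 1.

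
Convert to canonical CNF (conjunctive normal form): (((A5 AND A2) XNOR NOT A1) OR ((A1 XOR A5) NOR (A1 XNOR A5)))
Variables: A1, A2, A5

(A1 OR A2 OR A5) AND (A1 OR A2 OR NOT A5) AND (A1 OR NOT A2 OR A5) AND (NOT A1 OR NOT A2 OR NOT A5)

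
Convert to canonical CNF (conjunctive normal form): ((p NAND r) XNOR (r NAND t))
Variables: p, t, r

(p OR NOT t OR NOT r) AND (NOT p OR t OR NOT r)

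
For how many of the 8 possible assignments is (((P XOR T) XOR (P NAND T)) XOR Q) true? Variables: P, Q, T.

Satisfying assignments: (0,0,0), (0,1,1), (1,1,0), (1,1,1)
Count: 4 out of 8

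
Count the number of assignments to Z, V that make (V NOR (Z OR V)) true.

Satisfying assignments: (0,0)
Count: 1 out of 4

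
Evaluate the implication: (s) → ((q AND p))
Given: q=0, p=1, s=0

Antecedent (s) = 0; consequent ((q AND p)) = 0.
0 → 0 = 1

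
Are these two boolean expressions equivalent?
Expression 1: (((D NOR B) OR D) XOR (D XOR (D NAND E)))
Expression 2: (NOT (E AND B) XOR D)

No. Counterexample: with D=0, B=0, E=0, Expression 1 = 0 but Expression 2 = 1.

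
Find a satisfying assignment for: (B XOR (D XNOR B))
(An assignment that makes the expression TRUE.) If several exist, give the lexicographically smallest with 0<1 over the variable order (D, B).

D=0, B=0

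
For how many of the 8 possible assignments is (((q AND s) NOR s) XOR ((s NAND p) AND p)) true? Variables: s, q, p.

Satisfying assignments: (0,0,0), (0,1,0)
Count: 2 out of 8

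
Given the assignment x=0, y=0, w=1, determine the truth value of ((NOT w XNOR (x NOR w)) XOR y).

Substituting: ((NOT 1 XNOR (0 NOR 1)) XOR 0)
= 1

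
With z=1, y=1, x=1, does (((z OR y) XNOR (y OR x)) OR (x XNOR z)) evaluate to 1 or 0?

Substituting: (((1 OR 1) XNOR (1 OR 1)) OR (1 XNOR 1))
= 1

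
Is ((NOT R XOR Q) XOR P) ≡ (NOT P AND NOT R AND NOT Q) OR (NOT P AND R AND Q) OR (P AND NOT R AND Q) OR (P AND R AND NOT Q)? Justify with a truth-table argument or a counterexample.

Yes, they are equivalent — the two output columns agree on all 8 assignments:
P | R | Q | Expression 1 | Expression 2
---------------------------------------
0 | 0 | 0 | 1 | 1
0 | 0 | 1 | 0 | 0
0 | 1 | 0 | 0 | 0
0 | 1 | 1 | 1 | 1
1 | 0 | 0 | 0 | 0
1 | 0 | 1 | 1 | 1
1 | 1 | 0 | 1 | 1
1 | 1 | 1 | 0 | 0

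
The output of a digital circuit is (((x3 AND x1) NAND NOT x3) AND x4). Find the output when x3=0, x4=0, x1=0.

Substituting: (((0 AND 0) NAND NOT 0) AND 0)
= 0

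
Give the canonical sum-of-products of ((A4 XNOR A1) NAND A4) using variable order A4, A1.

Σm(0, 1, 2) = (NOT A4 AND NOT A1) OR (NOT A4 AND A1) OR (A4 AND NOT A1)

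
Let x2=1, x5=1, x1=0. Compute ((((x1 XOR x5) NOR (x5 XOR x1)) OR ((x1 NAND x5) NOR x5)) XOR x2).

Substituting: ((((0 XOR 1) NOR (1 XOR 0)) OR ((0 NAND 1) NOR 1)) XOR 1)
= 1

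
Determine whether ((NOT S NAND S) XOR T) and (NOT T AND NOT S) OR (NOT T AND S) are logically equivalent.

Yes, they are equivalent — the two output columns agree on all 4 assignments:
T | S | Expression 1 | Expression 2
-----------------------------------
0 | 0 | 1 | 1
0 | 1 | 1 | 1
1 | 0 | 0 | 0
1 | 1 | 0 | 0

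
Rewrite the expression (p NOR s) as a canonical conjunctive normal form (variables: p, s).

(p OR NOT s) AND (NOT p OR s) AND (NOT p OR NOT s)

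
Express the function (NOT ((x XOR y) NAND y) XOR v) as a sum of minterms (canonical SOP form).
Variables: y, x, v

Σm(1, 3, 4, 7) = (NOT y AND NOT x AND v) OR (NOT y AND x AND v) OR (y AND NOT x AND NOT v) OR (y AND x AND v)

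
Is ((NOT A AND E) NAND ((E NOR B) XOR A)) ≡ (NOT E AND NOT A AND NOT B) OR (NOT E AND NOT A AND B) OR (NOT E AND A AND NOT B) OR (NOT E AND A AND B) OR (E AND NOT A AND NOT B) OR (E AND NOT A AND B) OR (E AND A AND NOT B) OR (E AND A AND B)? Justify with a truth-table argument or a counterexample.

Yes, they are equivalent — the two output columns agree on all 8 assignments:
E | A | B | Expression 1 | Expression 2
---------------------------------------
0 | 0 | 0 | 1 | 1
0 | 0 | 1 | 1 | 1
0 | 1 | 0 | 1 | 1
0 | 1 | 1 | 1 | 1
1 | 0 | 0 | 1 | 1
1 | 0 | 1 | 1 | 1
1 | 1 | 0 | 1 | 1
1 | 1 | 1 | 1 | 1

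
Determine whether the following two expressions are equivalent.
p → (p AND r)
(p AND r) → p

No, Converse is not equivalent to original (counterexample: r=0, p=1)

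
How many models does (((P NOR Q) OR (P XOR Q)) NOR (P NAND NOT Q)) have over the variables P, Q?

No assignment satisfies the expression.
Count: 0 out of 4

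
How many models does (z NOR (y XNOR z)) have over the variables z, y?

Satisfying assignments: (0,1)
Count: 1 out of 4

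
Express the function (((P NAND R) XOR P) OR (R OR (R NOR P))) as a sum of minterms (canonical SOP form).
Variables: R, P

Σm(0, 2, 3) = (NOT R AND NOT P) OR (R AND NOT P) OR (R AND P)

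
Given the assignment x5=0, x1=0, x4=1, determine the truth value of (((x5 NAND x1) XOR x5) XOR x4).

Substituting: (((0 NAND 0) XOR 0) XOR 1)
= 0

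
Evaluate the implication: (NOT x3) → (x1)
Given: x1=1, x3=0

Antecedent (NOT x3) = 1; consequent (x1) = 1.
1 → 1 = 1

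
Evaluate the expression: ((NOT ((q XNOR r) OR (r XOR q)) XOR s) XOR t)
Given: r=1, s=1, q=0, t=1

Substituting: ((NOT ((0 XNOR 1) OR (1 XOR 0)) XOR 1) XOR 1)
= 0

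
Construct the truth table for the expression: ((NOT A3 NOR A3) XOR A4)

A4 | A3 | Output
----------------
0 | 0 | 0
0 | 1 | 0
1 | 0 | 1
1 | 1 | 1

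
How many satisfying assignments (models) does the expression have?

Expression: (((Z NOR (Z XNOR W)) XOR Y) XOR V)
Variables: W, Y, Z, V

Satisfying assignments: (0,0,0,1), (0,0,1,1), (0,1,0,0), (0,1,1,0), (1,0,0,0), (1,0,1,1), (1,1,0,1), (1,1,1,0)
Count: 8 out of 16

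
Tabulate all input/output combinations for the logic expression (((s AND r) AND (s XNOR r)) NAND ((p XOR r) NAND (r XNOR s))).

r | p | s | Output
------------------
0 | 0 | 0 | 1
0 | 0 | 1 | 1
0 | 1 | 0 | 1
0 | 1 | 1 | 1
1 | 0 | 0 | 1
1 | 0 | 1 | 1
1 | 1 | 0 | 1
1 | 1 | 1 | 0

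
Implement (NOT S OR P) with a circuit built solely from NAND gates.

(((S NAND S) NAND (S NAND S)) NAND (P NAND P))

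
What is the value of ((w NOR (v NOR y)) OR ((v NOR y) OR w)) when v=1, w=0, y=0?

Substituting: ((0 NOR (1 NOR 0)) OR ((1 NOR 0) OR 0))
= 1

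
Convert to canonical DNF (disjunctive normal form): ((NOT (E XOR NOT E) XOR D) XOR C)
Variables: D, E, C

(NOT D AND NOT E AND C) OR (NOT D AND E AND C) OR (D AND NOT E AND NOT C) OR (D AND E AND NOT C)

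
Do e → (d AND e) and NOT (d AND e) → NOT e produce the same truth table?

Yes, Contrapositive is always equivalent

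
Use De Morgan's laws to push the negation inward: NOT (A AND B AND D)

NOT A OR NOT B OR NOT D
De Morgan's: NOT(AND of terms) = OR of negations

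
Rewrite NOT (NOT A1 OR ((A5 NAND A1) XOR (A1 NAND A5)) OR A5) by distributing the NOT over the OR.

A1 AND NOT ((A5 NAND A1) XOR (A1 NAND A5)) AND NOT A5
De Morgan's: NOT(OR of terms) = AND of negations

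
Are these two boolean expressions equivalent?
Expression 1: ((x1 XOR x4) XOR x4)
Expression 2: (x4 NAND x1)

No. Counterexample: with x4=0, x1=0, Expression 1 = 0 but Expression 2 = 1.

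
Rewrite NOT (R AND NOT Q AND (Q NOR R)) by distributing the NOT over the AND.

NOT R OR Q OR NOT (Q NOR R)
De Morgan's: NOT(AND of terms) = OR of negations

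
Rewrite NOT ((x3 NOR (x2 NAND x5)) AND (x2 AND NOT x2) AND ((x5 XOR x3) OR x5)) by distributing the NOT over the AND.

NOT (x3 NOR (x2 NAND x5)) OR NOT (x2 AND NOT x2) OR NOT ((x5 XOR x3) OR x5)
De Morgan's: NOT(AND of terms) = OR of negations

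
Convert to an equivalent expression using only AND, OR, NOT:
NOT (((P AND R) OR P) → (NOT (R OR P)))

((P AND R) OR P) AND (R OR P)
(Negated implication: NOT(A → B) = A AND NOT B)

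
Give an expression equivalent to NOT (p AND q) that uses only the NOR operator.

(((p NOR p) NOR (q NOR q)) NOR ((p NOR p) NOR (q NOR q)))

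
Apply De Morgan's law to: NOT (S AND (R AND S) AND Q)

NOT S OR NOT (R AND S) OR NOT Q
De Morgan's: NOT(AND of terms) = OR of negations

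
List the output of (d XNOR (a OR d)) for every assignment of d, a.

d | a | Output
--------------
0 | 0 | 1
0 | 1 | 0
1 | 0 | 1
1 | 1 | 1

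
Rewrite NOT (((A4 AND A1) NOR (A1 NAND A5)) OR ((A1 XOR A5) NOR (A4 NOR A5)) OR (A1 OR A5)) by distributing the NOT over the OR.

NOT ((A4 AND A1) NOR (A1 NAND A5)) AND NOT ((A1 XOR A5) NOR (A4 NOR A5)) AND NOT (A1 OR A5)
De Morgan's: NOT(OR of terms) = AND of negations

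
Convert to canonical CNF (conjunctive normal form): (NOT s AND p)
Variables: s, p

(s OR p) AND (NOT s OR p) AND (NOT s OR NOT p)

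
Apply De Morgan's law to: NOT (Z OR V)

NOT Z AND NOT V
De Morgan's: NOT(OR of terms) = AND of negations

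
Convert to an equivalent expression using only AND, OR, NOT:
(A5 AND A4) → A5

NOT (A5 AND A4) OR A5
(Implication elimination: A → B = NOT A OR B)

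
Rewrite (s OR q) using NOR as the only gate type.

((s NOR q) NOR (s NOR q))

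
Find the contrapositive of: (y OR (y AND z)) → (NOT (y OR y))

Contrapositive: (y OR y) → NOT (y OR (y AND z))
Note: A statement and its contrapositive are logically equivalent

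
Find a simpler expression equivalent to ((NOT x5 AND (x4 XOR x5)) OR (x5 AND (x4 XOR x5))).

By distribution ((E AND v) OR (E AND NOT v) = E):
= (x4 XOR x5)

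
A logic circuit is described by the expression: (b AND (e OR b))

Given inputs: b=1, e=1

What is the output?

Substituting: (1 AND (1 OR 1))
= 1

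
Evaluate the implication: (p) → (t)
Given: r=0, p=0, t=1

Antecedent (p) = 0; consequent (t) = 1.
0 → 1 = 1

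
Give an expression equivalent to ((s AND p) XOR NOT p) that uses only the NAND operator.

((((s NAND p) NAND (s NAND p)) NAND (((s NAND p) NAND (s NAND p)) NAND (p NAND p))) NAND ((p NAND p) NAND (((s NAND p) NAND (s NAND p)) NAND (p NAND p))))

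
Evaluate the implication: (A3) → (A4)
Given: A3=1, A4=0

Antecedent (A3) = 1; consequent (A4) = 0.
1 → 0 = 0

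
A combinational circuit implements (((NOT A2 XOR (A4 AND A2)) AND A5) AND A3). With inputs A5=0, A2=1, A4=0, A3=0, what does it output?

Substituting: (((NOT 1 XOR (0 AND 1)) AND 0) AND 0)
= 0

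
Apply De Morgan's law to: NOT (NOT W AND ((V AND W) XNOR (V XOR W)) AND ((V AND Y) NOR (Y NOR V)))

W OR NOT ((V AND W) XNOR (V XOR W)) OR NOT ((V AND Y) NOR (Y NOR V))
De Morgan's: NOT(AND of terms) = OR of negations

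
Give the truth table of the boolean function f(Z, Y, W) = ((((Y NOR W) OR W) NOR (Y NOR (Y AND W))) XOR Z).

Z | Y | W | Output
------------------
0 | 0 | 0 | 0
0 | 0 | 1 | 0
0 | 1 | 0 | 1
0 | 1 | 1 | 0
1 | 0 | 0 | 1
1 | 0 | 1 | 1
1 | 1 | 0 | 0
1 | 1 | 1 | 1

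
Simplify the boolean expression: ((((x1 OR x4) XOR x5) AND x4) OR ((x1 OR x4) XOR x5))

By absorption (E OR (E AND v) = E):
= ((x1 OR x4) XOR x5)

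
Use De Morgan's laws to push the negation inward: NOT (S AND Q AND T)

NOT S OR NOT Q OR NOT T
De Morgan's: NOT(AND of terms) = OR of negations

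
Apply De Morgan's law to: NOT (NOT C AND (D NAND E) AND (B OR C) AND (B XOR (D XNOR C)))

C OR NOT (D NAND E) OR NOT (B OR C) OR NOT (B XOR (D XNOR C))
De Morgan's: NOT(AND of terms) = OR of negations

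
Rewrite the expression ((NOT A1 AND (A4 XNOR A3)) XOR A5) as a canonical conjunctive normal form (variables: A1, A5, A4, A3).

(A1 OR A5 OR A4 OR NOT A3) AND (A1 OR A5 OR NOT A4 OR A3) AND (A1 OR NOT A5 OR A4 OR A3) AND (A1 OR NOT A5 OR NOT A4 OR NOT A3) AND (NOT A1 OR A5 OR A4 OR A3) AND (NOT A1 OR A5 OR A4 OR NOT A3) AND (NOT A1 OR A5 OR NOT A4 OR A3) AND (NOT A1 OR A5 OR NOT A4 OR NOT A3)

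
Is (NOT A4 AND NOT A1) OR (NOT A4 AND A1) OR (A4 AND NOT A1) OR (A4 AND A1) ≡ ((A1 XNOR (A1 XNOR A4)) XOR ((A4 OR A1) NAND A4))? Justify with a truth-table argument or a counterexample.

Yes, they are equivalent — the two output columns agree on all 4 assignments:
A4 | A1 | Expression 1 | Expression 2
-------------------------------------
0 | 0 | 1 | 1
0 | 1 | 1 | 1
1 | 0 | 1 | 1
1 | 1 | 1 | 1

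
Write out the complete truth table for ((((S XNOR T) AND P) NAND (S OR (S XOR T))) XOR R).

R | S | T | P | Output
----------------------
0 | 0 | 0 | 0 | 1
0 | 0 | 0 | 1 | 1
0 | 0 | 1 | 0 | 1
0 | 0 | 1 | 1 | 1
0 | 1 | 0 | 0 | 1
0 | 1 | 0 | 1 | 1
0 | 1 | 1 | 0 | 1
0 | 1 | 1 | 1 | 0
1 | 0 | 0 | 0 | 0
1 | 0 | 0 | 1 | 0
1 | 0 | 1 | 0 | 0
1 | 0 | 1 | 1 | 0
1 | 1 | 0 | 0 | 0
1 | 1 | 0 | 1 | 0
1 | 1 | 1 | 0 | 0
1 | 1 | 1 | 1 | 1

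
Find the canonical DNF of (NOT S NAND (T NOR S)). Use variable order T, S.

(NOT T AND S) OR (T AND NOT S) OR (T AND S)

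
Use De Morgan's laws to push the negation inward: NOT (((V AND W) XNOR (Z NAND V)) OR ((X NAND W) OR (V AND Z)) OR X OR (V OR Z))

NOT ((V AND W) XNOR (Z NAND V)) AND NOT ((X NAND W) OR (V AND Z)) AND NOT X AND NOT (V OR Z)
De Morgan's: NOT(OR of terms) = AND of negations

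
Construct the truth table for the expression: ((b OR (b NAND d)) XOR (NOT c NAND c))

d | b | c | Output
------------------
0 | 0 | 0 | 0
0 | 0 | 1 | 0
0 | 1 | 0 | 0
0 | 1 | 1 | 0
1 | 0 | 0 | 0
1 | 0 | 1 | 0
1 | 1 | 0 | 0
1 | 1 | 1 | 0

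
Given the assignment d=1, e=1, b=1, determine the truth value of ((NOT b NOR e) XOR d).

Substituting: ((NOT 1 NOR 1) XOR 1)
= 1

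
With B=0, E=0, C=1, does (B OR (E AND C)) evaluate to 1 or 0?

Substituting: (0 OR (0 AND 1))
= 0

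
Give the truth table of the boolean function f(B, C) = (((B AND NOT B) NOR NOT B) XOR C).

B | C | Output
--------------
0 | 0 | 0
0 | 1 | 1
1 | 0 | 1
1 | 1 | 0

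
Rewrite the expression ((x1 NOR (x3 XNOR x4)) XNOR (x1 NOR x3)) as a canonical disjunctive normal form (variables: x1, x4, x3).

(NOT x1 AND x4 AND NOT x3) OR (NOT x1 AND x4 AND x3) OR (x1 AND NOT x4 AND NOT x3) OR (x1 AND NOT x4 AND x3) OR (x1 AND x4 AND NOT x3) OR (x1 AND x4 AND x3)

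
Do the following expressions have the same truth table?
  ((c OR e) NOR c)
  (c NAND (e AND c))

No. Counterexample: with e=0, c=1, Expression 1 = 0 but Expression 2 = 1.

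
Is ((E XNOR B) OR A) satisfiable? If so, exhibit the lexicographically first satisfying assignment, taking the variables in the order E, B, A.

E=0, B=0, A=0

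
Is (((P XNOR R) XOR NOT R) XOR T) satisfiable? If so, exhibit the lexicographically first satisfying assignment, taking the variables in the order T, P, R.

T=0, P=1, R=0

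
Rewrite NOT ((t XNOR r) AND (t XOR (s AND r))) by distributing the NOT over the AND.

NOT (t XNOR r) OR NOT (t XOR (s AND r))
De Morgan's: NOT(AND of terms) = OR of negations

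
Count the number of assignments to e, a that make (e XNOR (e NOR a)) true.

Satisfying assignments: (0,1)
Count: 1 out of 4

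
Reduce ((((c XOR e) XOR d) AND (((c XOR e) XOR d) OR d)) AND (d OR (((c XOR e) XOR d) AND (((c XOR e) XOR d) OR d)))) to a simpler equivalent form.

By absorption (E AND (E OR v) = E) then absorption (E AND (E OR v) = E):
= ((c XOR e) XOR d)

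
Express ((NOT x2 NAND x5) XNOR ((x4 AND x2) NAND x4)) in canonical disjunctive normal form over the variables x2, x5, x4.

(NOT x2 AND NOT x5 AND NOT x4) OR (NOT x2 AND NOT x5 AND x4) OR (x2 AND NOT x5 AND NOT x4) OR (x2 AND x5 AND NOT x4)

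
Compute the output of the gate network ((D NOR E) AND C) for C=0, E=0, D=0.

Substituting: ((0 NOR 0) AND 0)
= 0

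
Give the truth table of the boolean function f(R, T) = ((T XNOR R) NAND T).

R | T | Output
--------------
0 | 0 | 1
0 | 1 | 1
1 | 0 | 1
1 | 1 | 0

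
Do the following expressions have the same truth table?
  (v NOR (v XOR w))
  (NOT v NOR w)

No. Counterexample: with w=0, v=0, Expression 1 = 1 but Expression 2 = 0.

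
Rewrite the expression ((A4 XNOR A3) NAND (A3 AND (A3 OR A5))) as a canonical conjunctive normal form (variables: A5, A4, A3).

(A5 OR NOT A4 OR NOT A3) AND (NOT A5 OR NOT A4 OR NOT A3)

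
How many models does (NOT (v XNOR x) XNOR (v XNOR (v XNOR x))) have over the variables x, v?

Satisfying assignments: (0,0), (1,0)
Count: 2 out of 4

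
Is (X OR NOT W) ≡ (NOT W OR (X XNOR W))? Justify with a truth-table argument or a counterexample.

Yes, they are equivalent — the two output columns agree on all 4 assignments:
X | W | Expression 1 | Expression 2
-----------------------------------
0 | 0 | 1 | 1
0 | 1 | 0 | 0
1 | 0 | 1 | 1
1 | 1 | 1 | 1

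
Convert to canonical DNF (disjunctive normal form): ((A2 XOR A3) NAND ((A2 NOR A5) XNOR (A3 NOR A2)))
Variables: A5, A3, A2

(NOT A5 AND NOT A3 AND NOT A2) OR (NOT A5 AND A3 AND NOT A2) OR (NOT A5 AND A3 AND A2) OR (A5 AND NOT A3 AND NOT A2) OR (A5 AND A3 AND A2)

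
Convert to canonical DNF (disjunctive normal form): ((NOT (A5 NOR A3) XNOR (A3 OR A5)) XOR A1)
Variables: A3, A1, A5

(NOT A3 AND NOT A1 AND NOT A5) OR (NOT A3 AND NOT A1 AND A5) OR (A3 AND NOT A1 AND NOT A5) OR (A3 AND NOT A1 AND A5)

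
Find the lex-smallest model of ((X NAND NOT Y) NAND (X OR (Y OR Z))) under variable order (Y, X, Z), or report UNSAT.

Y=0, X=0, Z=0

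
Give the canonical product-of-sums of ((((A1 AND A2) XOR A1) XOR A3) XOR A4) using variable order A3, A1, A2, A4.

ΠM(0, 2, 5, 6, 9, 11, 12, 15) = (A3 OR A1 OR A2 OR A4) AND (A3 OR A1 OR NOT A2 OR A4) AND (A3 OR NOT A1 OR A2 OR NOT A4) AND (A3 OR NOT A1 OR NOT A2 OR A4) AND (NOT A3 OR A1 OR A2 OR NOT A4) AND (NOT A3 OR A1 OR NOT A2 OR NOT A4) AND (NOT A3 OR NOT A1 OR A2 OR A4) AND (NOT A3 OR NOT A1 OR NOT A2 OR NOT A4)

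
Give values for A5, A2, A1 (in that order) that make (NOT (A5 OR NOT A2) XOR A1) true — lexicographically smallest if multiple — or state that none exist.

A5=0, A2=0, A1=1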